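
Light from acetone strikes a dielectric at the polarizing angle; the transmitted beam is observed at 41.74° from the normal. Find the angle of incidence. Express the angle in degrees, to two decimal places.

θ_B ≈ 48.26°

At Brewster's angle the reflected and refracted rays are perpendicular, so θ_B + θ_t = 90°.
So θ_B = 90° − θ_t = 90° − 41.74° = 48.26°.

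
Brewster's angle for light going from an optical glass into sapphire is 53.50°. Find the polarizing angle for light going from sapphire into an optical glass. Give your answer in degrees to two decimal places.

tan θ_B' = n₁/n₂ = 1/tan θ_B, so θ_B' = 90° − θ_B.
θ_B' = 90° − 53.50° = 36.50°.

θ_B' ≈ 36.50°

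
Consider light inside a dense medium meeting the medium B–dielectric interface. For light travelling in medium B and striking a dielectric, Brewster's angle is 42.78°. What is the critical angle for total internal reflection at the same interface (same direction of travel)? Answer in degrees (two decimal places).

θ_c ≈ 67.72°

tan θ_B = n₂/n₁ = tan 42.78° = 0.9254.
Total internal reflection: sin θ_c = n₂/n₁ = 0.9254.
θ_c = arcsin(0.9254) = 67.72°.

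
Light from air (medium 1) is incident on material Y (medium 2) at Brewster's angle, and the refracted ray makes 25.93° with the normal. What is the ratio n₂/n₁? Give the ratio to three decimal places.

At Brewster incidence θ_B = 90° − θ_t = 90° − 25.93° = 64.07°.
Then n₂/n₁ = tan θ_B = tan 64.07° = 2.057.

n₂/n₁ ≈ 2.057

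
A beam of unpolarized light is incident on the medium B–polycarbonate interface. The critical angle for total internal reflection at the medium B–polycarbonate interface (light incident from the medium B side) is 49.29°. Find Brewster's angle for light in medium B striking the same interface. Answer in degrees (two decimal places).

At the critical angle sin θ_c = n₂/n₁, giving n₂/n₁ = sin 49.29° = 0.7580.
Then tan θ_B = n₂/n₁ = 0.7580, so θ_B = arctan 0.7580 = 37.16°.

θ_B ≈ 37.16°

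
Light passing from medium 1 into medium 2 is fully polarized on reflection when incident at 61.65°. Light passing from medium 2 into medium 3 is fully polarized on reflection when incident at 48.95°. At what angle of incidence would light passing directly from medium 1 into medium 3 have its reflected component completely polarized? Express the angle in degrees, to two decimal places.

θ_B ≈ 64.83°

tan θ_B(1→2) = n₂/n₁ = tan 61.65° = 1.8533.
tan θ_B(2→3) = n₃/n₂ = tan 48.95° = 1.1483.
Multiplying, n₃/n₁ = 1.8533 × 1.1483 = 2.1283, and θ_B(1→3) = arctan 2.1283 = 64.83°.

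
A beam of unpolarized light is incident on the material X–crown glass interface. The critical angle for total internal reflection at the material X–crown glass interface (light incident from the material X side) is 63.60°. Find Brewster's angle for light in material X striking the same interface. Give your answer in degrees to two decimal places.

At the critical angle sin θ_c = n₂/n₁, giving n₂/n₁ = sin 63.60° = 0.8957.
Then tan θ_B = n₂/n₁ = 0.8957, so θ_B = arctan 0.8957 = 41.85°.

θ_B ≈ 41.85°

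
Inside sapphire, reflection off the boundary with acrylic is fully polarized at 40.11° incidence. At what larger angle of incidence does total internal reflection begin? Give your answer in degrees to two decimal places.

From Brewster, n₂/n₁ = tan θ_B = tan 40.11° = 0.8424.
Then sin θ_c = n₂/n₁ = 0.8424, so θ_c = arcsin 0.8424 = 57.39°.

θ_c ≈ 57.39°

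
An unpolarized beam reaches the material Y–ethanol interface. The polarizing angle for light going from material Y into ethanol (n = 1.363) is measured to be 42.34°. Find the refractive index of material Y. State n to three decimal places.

n ≈ 1.496

At the polarizing angle, tan θ_B = n₂/n₁ with n₁ on the incident side (material Y) and n₂ on the transmitted side (ethanol).
n₁ = n₂ / tan θ_B = 1.363 / tan 42.34° = 1.496.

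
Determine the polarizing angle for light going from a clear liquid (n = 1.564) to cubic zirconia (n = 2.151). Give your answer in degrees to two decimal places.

θ_B ≈ 53.98°

Here n₂/n₁ = 2.151/1.564 = 1.3753, and Brewster's law gives tan θ_B = n₂/n₁.
θ_B = arctan(1.3753) = 53.98°.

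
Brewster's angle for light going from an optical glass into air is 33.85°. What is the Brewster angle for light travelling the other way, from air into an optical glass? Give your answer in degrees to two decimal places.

tan θ_B' = n₁/n₂ = 1/tan θ_B, so θ_B' = 90° − θ_B.
θ_B' = 90° − 33.85° = 56.15°.

θ_B' ≈ 56.15°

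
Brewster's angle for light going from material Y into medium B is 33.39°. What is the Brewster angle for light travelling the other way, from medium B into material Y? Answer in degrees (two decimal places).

Reversing the direction swaps n₁ and n₂, so tan θ_B' = 1/tan θ_B and θ_B' = 90° − θ_B.
Hence θ_B' = 90° − 33.39° = 56.61°.

θ_B' ≈ 56.61°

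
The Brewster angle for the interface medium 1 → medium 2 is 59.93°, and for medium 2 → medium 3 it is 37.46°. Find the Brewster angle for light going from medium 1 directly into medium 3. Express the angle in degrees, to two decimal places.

Each Brewster angle gives a ratio: n₂/n₁ = tan 59.93° = 1.7272, n₃/n₂ = tan 37.46° = 0.7662.
Multiplying, n₃/n₁ = 1.7272 × 0.7662 = 1.3234, and θ_B(1→3) = arctan 1.3234 = 52.92°.

θ_B ≈ 52.92°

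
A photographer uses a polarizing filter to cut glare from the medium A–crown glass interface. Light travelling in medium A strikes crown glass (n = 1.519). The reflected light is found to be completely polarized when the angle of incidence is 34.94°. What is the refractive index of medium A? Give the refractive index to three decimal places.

n ≈ 2.174

Brewster's law: tan θ_B = n₂/n₁ (light incident in medium A, refracted into crown glass).
n₁ = n₂ / tan θ_B = 1.519 / tan 34.94° = 2.174.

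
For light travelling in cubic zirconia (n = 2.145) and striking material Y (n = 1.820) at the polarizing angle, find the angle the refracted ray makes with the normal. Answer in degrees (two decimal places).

θ_B = arctan(n₂/n₁) = arctan(1.820/2.145) = 40.31°.
Since θ_B + θ_t = 90° at Brewster incidence, θ_t = 90° − 40.31° = 49.69°.

θ_t ≈ 49.69°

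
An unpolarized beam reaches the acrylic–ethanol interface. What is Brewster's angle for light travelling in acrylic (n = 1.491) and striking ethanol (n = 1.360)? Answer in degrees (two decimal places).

θ_B ≈ 42.37°

tan θ_B = n₂/n₁ = 1.360/1.491 = 0.9121.
So θ_B = arctan 0.9121 = 42.37°.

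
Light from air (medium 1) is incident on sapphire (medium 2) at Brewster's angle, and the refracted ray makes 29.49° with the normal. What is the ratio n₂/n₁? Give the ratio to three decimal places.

θ_B + θ_t = 90°, so θ_B = 90° − 29.49° = 60.51°.
Then n₂/n₁ = tan θ_B = tan 60.51° = 1.768.

n₂/n₁ ≈ 1.768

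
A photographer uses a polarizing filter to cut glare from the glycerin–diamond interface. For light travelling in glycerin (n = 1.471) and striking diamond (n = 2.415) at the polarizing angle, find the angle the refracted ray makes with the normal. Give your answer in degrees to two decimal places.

θ_t ≈ 31.35°

θ_B = arctan(n₂/n₁) = arctan(2.415/1.471) = 58.65°.
Since θ_B + θ_t = 90° at Brewster incidence, θ_t = 90° − 58.65° = 31.35°.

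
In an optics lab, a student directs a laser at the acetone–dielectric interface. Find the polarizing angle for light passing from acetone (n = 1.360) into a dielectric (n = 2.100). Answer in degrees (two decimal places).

Here n₂/n₁ = 2.100/1.360 = 1.5441, and Brewster's law gives tan θ_B = n₂/n₁. Taking the arctangent, θ_B = 57.07°.

θ_B ≈ 57.07°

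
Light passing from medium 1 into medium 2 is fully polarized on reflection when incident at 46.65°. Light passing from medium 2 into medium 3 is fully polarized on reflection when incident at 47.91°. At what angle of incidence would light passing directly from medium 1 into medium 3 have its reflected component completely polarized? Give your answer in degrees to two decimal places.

n₂/n₁ = tan 46.65° = 1.0593 and n₃/n₂ = tan 47.91° = 1.1071.
So n₃/n₁ = (n₂/n₁)(n₃/n₂) = 1.0593 × 1.1071 = 1.1728.
θ_B(1→3) = arctan(1.1728) = 49.55°.

θ_B ≈ 49.55°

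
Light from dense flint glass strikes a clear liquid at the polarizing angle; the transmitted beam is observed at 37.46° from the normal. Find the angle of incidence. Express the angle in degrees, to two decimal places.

θ_B ≈ 52.54°

At Brewster's angle the reflected and refracted rays are perpendicular, so θ_B + θ_t = 90°.
So θ_B = 90° − θ_t = 90° − 37.46° = 52.54°.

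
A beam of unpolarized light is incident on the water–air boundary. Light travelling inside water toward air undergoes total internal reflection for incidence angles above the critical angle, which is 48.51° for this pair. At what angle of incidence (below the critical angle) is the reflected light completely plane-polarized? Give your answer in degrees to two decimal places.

θ_B ≈ 36.84°

sin θ_c = n₂/n₁, so n₂/n₁ = sin 48.51° = 0.7491.
Brewster: tan θ_B = n₂/n₁ = 0.7491.
θ_B = arctan(0.7491) = 36.84°.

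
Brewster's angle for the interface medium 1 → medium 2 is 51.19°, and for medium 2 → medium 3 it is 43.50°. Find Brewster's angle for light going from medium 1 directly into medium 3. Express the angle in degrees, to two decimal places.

θ_B ≈ 49.72°

tan θ_B(1→2) = n₂/n₁ = tan 51.19° = 1.2433.
tan θ_B(2→3) = n₃/n₂ = tan 43.50° = 0.9490.
n₃/n₁ = 1.1799. Then tan θ_B(1→3) = n₃/n₁, so θ_B(1→3) = arctan(1.1799) = 49.72°.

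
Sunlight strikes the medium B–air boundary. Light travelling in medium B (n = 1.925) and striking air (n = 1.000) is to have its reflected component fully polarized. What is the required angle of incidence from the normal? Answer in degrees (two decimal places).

θ_B ≈ 27.45°

Brewster's condition: tan θ_B = n₂/n₁ = 1.000/1.925 = 0.5195.
So θ_B = arctan 0.5195 = 27.45°.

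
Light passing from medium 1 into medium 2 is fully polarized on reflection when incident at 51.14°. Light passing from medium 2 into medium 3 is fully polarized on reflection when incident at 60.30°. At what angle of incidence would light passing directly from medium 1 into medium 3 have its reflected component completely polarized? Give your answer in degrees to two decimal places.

n₂/n₁ = tan 51.14° = 1.2411 and n₃/n₂ = tan 60.30° = 1.7532.
Multiplying, n₃/n₁ = 1.2411 × 1.7532 = 2.1759, and θ_B(1→3) = arctan 2.1759 = 65.32°.

θ_B ≈ 65.32°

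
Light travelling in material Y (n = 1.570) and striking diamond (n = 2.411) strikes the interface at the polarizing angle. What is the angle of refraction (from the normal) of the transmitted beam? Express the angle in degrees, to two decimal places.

θ_t ≈ 33.07°

First find Brewster's angle: tan θ_B = 2.411/1.570 = 1.5357, giving θ_B = 56.93°.
At Brewster's angle the reflected and refracted rays are perpendicular, so θ_t = 90° − θ_B = 90° − 56.93° = 33.07°.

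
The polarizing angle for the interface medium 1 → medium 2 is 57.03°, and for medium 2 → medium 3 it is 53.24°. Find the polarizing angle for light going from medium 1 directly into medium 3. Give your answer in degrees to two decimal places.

tan θ_B(1→2) = n₂/n₁ = tan 57.03° = 1.5416.
tan θ_B(2→3) = n₃/n₂ = tan 53.24° = 1.3387.
So n₃/n₁ = (n₂/n₁)(n₃/n₂) = 1.5416 × 1.3387 = 2.0637.
θ_B(1→3) = arctan(2.0637) = 64.15°.

θ_B ≈ 64.15°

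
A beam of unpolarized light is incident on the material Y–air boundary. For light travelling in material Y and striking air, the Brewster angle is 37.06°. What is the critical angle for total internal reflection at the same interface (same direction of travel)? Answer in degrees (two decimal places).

θ_c ≈ 49.04°

tan θ_B = n₂/n₁ = tan 37.06° = 0.7552.
Total internal reflection: sin θ_c = n₂/n₁ = 0.7552.
θ_c = arcsin(0.7552) = 49.04°.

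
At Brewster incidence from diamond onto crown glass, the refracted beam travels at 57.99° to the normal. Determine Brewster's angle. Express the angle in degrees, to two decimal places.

θ_B ≈ 32.01°

Since the reflected and refracted rays are at right angles at the polarizing angle, θ_B + θ_t = 90°.
θ_B = 90° − 57.99° = 32.01°.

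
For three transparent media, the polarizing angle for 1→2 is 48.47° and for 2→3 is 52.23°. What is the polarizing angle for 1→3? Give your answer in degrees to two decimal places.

Each Brewster angle gives a ratio: n₂/n₁ = tan 48.47° = 1.1291, n₃/n₂ = tan 52.23° = 1.2906.
n₃/n₁ = 1.4572. Then tan θ_B(1→3) = n₃/n₁, so θ_B(1→3) = arctan(1.4572) = 55.54°.

θ_B ≈ 55.54°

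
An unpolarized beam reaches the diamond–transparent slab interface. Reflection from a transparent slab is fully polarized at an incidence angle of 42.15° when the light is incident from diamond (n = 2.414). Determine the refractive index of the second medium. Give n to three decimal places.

At Brewster's angle, tan θ_B = n₂/n₁ with n₁ on the incident side (diamond) and n₂ on the transmitted side (a transparent slab).
n₂ = n₁ tan θ_B = 2.414 × tan 42.15° = 2.185.

n ≈ 2.185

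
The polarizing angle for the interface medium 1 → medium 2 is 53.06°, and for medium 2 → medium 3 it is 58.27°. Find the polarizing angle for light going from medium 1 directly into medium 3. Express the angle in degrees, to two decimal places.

θ_B ≈ 65.06°

Each Brewster angle gives a ratio: n₂/n₁ = tan 53.06° = 1.3299, n₃/n₂ = tan 58.27° = 1.6172.
So n₃/n₁ = (n₂/n₁)(n₃/n₂) = 1.3299 × 1.6172 = 2.1508.
θ_B(1→3) = arctan(2.1508) = 65.06°.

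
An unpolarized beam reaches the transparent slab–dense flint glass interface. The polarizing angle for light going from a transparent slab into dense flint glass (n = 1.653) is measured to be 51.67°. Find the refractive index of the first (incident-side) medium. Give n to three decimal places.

n ≈ 1.307

At the polarizing angle, tan θ_B = n₂/n₁ with n₁ on the incident side (a transparent slab) and n₂ on the transmitted side (dense flint glass).
n₁ = n₂ / tan θ_B = 1.653 / tan 51.67° = 1.307.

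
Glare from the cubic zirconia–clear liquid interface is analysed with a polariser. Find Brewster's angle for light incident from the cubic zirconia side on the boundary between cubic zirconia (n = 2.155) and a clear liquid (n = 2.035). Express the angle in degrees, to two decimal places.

Brewster's condition: tan θ_B = n₂/n₁ = 2.035/2.155 = 0.9443.
So θ_B = arctan 0.9443 = 43.36°.

θ_B ≈ 43.36°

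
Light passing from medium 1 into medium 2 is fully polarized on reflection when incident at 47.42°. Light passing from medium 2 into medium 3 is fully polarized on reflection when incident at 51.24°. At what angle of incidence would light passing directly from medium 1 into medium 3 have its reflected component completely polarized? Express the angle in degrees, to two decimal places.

θ_B ≈ 53.58°

n₂/n₁ = tan 47.42° = 1.0883 and n₃/n₂ = tan 51.24° = 1.2455.
So n₃/n₁ = (n₂/n₁)(n₃/n₂) = 1.0883 × 1.2455 = 1.3555.
θ_B(1→3) = arctan(1.3555) = 53.58°.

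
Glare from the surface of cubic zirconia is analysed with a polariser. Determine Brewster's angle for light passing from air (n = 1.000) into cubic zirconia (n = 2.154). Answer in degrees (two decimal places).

Brewster's condition: tan θ_B = n₂/n₁ = 2.154/1.000 = 2.1540. Taking the arctangent, θ_B = 65.10°.

θ_B ≈ 65.10°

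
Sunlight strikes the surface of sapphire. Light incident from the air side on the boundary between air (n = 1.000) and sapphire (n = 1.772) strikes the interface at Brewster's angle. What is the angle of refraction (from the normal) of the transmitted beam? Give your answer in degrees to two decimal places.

θ_t ≈ 29.44°

First find Brewster's angle: tan θ_B = 1.772/1.000 = 1.7720, giving θ_B = 60.56°.
The refracted ray is perpendicular to the reflected ray, so θ_t = 90° − θ_B = 29.44°.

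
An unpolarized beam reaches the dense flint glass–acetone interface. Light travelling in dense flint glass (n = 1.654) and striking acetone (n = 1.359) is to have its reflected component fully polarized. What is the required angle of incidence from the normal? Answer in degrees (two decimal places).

θ_B ≈ 39.41°

The reflected p-component vanishes when tan θ_B = n₂/n₁.
Here n₂/n₁ = 1.359/1.654 = 0.8216, and Brewster's law gives tan θ_B = n₂/n₁.
θ_B = arctan(0.8216) = 39.41°.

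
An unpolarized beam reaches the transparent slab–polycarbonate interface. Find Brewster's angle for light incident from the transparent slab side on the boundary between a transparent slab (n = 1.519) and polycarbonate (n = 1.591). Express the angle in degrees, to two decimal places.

θ_B ≈ 46.33°

The reflected p-component vanishes when tan θ_B = n₂/n₁.
tan θ_B = n₂/n₁ = 1.591/1.519 = 1.0474.
So θ_B = arctan 1.0474 = 46.33°.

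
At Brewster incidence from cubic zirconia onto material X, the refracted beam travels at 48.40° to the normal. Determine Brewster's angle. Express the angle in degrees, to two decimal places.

θ_B ≈ 41.60°

At Brewster's angle the reflected and refracted rays are perpendicular, so θ_B + θ_t = 90°.
θ_B = 90° − 48.40° = 41.60°.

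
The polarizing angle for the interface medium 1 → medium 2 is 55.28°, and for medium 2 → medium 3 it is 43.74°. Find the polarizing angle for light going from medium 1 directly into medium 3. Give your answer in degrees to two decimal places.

θ_B ≈ 54.09°

Each Brewster angle gives a ratio: n₂/n₁ = tan 55.28° = 1.4431, n₃/n₂ = tan 43.74° = 0.9570.
So n₃/n₁ = (n₂/n₁)(n₃/n₂) = 1.4431 × 0.9570 = 1.3810.
θ_B(1→3) = arctan(1.3810) = 54.09°.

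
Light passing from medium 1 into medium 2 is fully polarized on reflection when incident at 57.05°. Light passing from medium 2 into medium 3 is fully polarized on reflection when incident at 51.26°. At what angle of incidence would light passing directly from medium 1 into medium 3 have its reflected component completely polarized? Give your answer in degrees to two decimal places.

θ_B ≈ 62.52°

tan θ_B(1→2) = n₂/n₁ = tan 57.05° = 1.5428.
tan θ_B(2→3) = n₃/n₂ = tan 51.26° = 1.2464.
Multiplying, n₃/n₁ = 1.5428 × 1.2464 = 1.9230, and θ_B(1→3) = arctan 1.9230 = 62.52°.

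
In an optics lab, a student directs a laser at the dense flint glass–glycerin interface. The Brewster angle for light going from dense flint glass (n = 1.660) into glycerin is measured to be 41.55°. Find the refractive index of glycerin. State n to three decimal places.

n ≈ 1.471

At the Brewster angle, tan θ_B = n₂/n₁ with n₁ on the incident side (dense flint glass) and n₂ on the transmitted side (glycerin).
n₂ = n₁ tan θ_B = 1.660 × tan 41.55° = 1.471.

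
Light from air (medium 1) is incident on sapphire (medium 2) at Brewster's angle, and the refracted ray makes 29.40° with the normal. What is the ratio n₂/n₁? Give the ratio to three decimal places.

θ_B + θ_t = 90°, so θ_B = 90° − 29.40° = 60.60°.
Then n₂/n₁ = tan θ_B = tan 60.60° = 1.775.

n₂/n₁ ≈ 1.775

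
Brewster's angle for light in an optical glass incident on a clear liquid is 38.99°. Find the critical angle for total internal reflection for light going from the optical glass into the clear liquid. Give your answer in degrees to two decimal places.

θ_c ≈ 54.05°

From Brewster, n₂/n₁ = tan θ_B = tan 38.99° = 0.8095.
Then sin θ_c = n₂/n₁ = 0.8095, so θ_c = arcsin 0.8095 = 54.05°.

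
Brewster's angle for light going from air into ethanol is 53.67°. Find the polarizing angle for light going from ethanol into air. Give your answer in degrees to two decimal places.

θ_B' ≈ 36.33°

Reversing the direction swaps n₁ and n₂, so tan θ_B' = 1/tan θ_B and θ_B' = 90° − θ_B.
Hence θ_B' = 90° − 53.67° = 36.33°.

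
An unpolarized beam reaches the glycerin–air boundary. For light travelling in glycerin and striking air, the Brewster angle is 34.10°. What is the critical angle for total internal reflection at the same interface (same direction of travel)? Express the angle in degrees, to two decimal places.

θ_c ≈ 42.61°

From Brewster, n₂/n₁ = tan θ_B = tan 34.10° = 0.6771.
Then sin θ_c = n₂/n₁ = 0.6771, so θ_c = arcsin 0.6771 = 42.61°.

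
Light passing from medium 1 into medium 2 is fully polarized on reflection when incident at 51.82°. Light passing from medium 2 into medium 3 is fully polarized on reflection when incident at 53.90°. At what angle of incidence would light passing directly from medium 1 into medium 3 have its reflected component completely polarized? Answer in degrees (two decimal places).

θ_B ≈ 60.17°

Each Brewster angle gives a ratio: n₂/n₁ = tan 51.82° = 1.2717, n₃/n₂ = tan 53.90° = 1.3713.
Multiplying, n₃/n₁ = 1.2717 × 1.3713 = 1.7439, and θ_B(1→3) = arctan 1.7439 = 60.17°.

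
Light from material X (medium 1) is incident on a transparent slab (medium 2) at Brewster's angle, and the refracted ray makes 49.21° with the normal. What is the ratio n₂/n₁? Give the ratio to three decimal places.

θ_B + θ_t = 90°, so θ_B = 90° − 49.21° = 40.79°.
Then n₂/n₁ = tan θ_B = tan 40.79° = 0.863.

n₂/n₁ ≈ 0.863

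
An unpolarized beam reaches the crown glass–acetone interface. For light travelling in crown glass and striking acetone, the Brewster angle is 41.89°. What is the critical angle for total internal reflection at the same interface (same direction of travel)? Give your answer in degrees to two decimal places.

θ_c ≈ 63.76°

tan θ_B = n₂/n₁ = tan 41.89° = 0.8969.
Total internal reflection: sin θ_c = n₂/n₁ = 0.8969.
θ_c = arcsin(0.8969) = 63.76°.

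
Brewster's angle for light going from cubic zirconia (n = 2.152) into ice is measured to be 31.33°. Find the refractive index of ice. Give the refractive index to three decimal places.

n ≈ 1.310

Full polarization of the reflected beam means tan θ_B = n₂/n₁, where n₁ is the incident medium (cubic zirconia).
n₂ = n₁ tan θ_B = 2.152 × tan 31.33° = 1.310.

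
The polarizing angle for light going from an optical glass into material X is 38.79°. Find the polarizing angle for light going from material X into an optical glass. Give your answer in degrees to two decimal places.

θ_B' ≈ 51.21°

tan θ_B' = n₁/n₂ = 1/tan θ_B, so θ_B' = 90° − θ_B.
θ_B' = 90° − 38.79° = 51.21°.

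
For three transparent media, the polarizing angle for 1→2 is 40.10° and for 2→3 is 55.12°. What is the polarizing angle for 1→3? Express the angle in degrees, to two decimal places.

Each Brewster angle gives a ratio: n₂/n₁ = tan 40.10° = 0.8421, n₃/n₂ = tan 55.12° = 1.4345.
n₃/n₁ = 1.2080. Then tan θ_B(1→3) = n₃/n₁, so θ_B(1→3) = arctan(1.2080) = 50.38°.

θ_B ≈ 50.38°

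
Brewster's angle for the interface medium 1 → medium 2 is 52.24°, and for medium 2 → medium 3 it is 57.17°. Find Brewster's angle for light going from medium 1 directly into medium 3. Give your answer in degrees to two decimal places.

θ_B ≈ 63.45°

Each Brewster angle gives a ratio: n₂/n₁ = tan 52.24° = 1.2911, n₃/n₂ = tan 57.17° = 1.5499.
So n₃/n₁ = (n₂/n₁)(n₃/n₂) = 1.2911 × 1.5499 = 2.0010.
θ_B(1→3) = arctan(2.0010) = 63.45°.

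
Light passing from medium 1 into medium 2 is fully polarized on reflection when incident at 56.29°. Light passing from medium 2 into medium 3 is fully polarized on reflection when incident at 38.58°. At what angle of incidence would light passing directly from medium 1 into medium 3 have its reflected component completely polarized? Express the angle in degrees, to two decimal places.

θ_B ≈ 50.09°

Each Brewster angle gives a ratio: n₂/n₁ = tan 56.29° = 1.4989, n₃/n₂ = tan 38.58° = 0.7977.
Multiplying, n₃/n₁ = 1.4989 × 0.7977 = 1.1957, and θ_B(1→3) = arctan 1.1957 = 50.09°.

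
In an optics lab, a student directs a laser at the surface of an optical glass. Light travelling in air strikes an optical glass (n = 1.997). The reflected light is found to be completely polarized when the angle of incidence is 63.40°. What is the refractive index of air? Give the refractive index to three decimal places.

n ≈ 1.000

Brewster's law: tan θ_B = n₂/n₁ (light incident in air, refracted into an optical glass).
n₁ = n₂ / tan θ_B = 1.997 / tan 63.40° = 1.000.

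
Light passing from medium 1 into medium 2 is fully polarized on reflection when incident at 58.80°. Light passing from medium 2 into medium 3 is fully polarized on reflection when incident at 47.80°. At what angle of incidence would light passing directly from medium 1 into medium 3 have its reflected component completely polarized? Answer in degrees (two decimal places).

tan θ_B(1→2) = n₂/n₁ = tan 58.80° = 1.6512.
tan θ_B(2→3) = n₃/n₂ = tan 47.80° = 1.1028.
n₃/n₁ = 1.8210. Then tan θ_B(1→3) = n₃/n₁, so θ_B(1→3) = arctan(1.8210) = 61.23°.

θ_B ≈ 61.23°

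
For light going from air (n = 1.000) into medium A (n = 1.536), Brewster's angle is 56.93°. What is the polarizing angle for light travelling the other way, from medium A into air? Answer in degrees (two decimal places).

θ_B' ≈ 33.07°

The two Brewster angles are complementary: θ_B' = 90° − θ_B = 90° − 56.93° = 33.07°.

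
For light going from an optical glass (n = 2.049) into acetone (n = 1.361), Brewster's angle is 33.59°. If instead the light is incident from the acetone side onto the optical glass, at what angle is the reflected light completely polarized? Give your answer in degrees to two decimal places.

θ_B' ≈ 56.41°

The two Brewster angles are complementary: θ_B' = 90° − θ_B = 90° − 33.59° = 56.41°.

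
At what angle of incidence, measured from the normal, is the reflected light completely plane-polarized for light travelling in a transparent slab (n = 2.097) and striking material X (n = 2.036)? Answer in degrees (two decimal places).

Here n₂/n₁ = 2.036/2.097 = 0.9709, and Brewster's law gives tan θ_B = n₂/n₁.
So θ_B = arctan 0.9709 = 44.15°.

θ_B ≈ 44.15°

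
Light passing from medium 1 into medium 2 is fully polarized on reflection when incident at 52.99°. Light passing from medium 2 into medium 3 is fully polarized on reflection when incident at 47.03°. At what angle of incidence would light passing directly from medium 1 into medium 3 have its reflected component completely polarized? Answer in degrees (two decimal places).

tan θ_B(1→2) = n₂/n₁ = tan 52.99° = 1.3266.
tan θ_B(2→3) = n₃/n₂ = tan 47.03° = 1.0735.
Multiplying, n₃/n₁ = 1.3266 × 1.0735 = 1.4241, and θ_B(1→3) = arctan 1.4241 = 54.92°.

θ_B ≈ 54.92°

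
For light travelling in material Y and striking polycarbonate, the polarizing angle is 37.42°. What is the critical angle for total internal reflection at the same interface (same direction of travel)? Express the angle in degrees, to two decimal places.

θ_c ≈ 49.92°

tan θ_B = n₂/n₁ = tan 37.42° = 0.7651.
Total internal reflection: sin θ_c = n₂/n₁ = 0.7651.
θ_c = arcsin(0.7651) = 49.92°.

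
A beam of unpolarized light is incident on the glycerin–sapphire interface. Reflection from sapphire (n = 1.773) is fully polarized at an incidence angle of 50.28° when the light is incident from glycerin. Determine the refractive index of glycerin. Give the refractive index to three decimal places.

Brewster's law: tan θ_B = n₂/n₁ (light incident in glycerin, refracted into sapphire).
n₁ = n₂ / tan θ_B = 1.773 / tan 50.28° = 1.473.

n ≈ 1.473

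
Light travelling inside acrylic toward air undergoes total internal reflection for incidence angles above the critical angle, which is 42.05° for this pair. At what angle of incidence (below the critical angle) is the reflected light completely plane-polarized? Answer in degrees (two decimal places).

sin θ_c = n₂/n₁, so n₂/n₁ = sin 42.05° = 0.6698.
Brewster: tan θ_B = n₂/n₁ = 0.6698.
θ_B = arctan(0.6698) = 33.81°.

θ_B ≈ 33.81°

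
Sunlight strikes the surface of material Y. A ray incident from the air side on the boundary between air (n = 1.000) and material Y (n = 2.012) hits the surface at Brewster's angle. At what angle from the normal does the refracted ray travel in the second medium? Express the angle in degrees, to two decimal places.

θ_B = arctan(n₂/n₁) = arctan(2.012/1.000) = 63.57°.
At Brewster's angle the reflected and refracted rays are perpendicular, so θ_t = 90° − θ_B = 90° − 63.57° = 26.43°.

θ_t ≈ 26.43°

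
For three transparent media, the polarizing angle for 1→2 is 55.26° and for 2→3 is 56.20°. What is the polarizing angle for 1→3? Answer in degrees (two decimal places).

Each Brewster angle gives a ratio: n₂/n₁ = tan 55.26° = 1.4420, n₃/n₂ = tan 56.20° = 1.4938.
So n₃/n₁ = (n₂/n₁)(n₃/n₂) = 1.4420 × 1.4938 = 2.1541.
θ_B(1→3) = arctan(2.1541) = 65.10°.

θ_B ≈ 65.10°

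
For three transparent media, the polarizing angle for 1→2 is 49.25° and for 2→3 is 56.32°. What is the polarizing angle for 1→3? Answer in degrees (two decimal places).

θ_B ≈ 60.13°

Each Brewster angle gives a ratio: n₂/n₁ = tan 49.25° = 1.1606, n₃/n₂ = tan 56.32° = 1.5006.
n₃/n₁ = 1.7415. Then tan θ_B(1→3) = n₃/n₁, so θ_B(1→3) = arctan(1.7415) = 60.13°.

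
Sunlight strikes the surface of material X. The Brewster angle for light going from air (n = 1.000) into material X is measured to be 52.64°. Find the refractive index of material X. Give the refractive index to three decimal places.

n ≈ 1.310

Full polarization of the reflected beam means tan θ_B = n₂/n₁, where n₁ is the incident medium (air).
n₂ = n₁ tan θ_B = 1.000 × tan 52.64° = 1.310.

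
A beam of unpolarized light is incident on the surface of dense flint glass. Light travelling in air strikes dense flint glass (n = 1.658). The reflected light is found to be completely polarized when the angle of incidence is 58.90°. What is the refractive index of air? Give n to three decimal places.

n ≈ 1.000

Brewster's law: tan θ_B = n₂/n₁ (light incident in air, refracted into dense flint glass).
n₁ = n₂ / tan θ_B = 1.658 / tan 58.90° = 1.000.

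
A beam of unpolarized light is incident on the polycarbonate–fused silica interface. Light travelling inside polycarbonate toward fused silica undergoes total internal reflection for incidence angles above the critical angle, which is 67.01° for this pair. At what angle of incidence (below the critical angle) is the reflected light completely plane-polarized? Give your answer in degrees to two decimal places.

θ_B ≈ 42.63°

At the critical angle sin θ_c = n₂/n₁, giving n₂/n₁ = sin 67.01° = 0.9206.
Then tan θ_B = n₂/n₁ = 0.9206, so θ_B = arctan 0.9206 = 42.63°.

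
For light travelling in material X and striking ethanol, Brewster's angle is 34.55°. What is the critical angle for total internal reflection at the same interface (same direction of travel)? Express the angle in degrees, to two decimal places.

θ_c ≈ 43.52°

tan θ_B = n₂/n₁ = tan 34.55° = 0.6886.
Total internal reflection: sin θ_c = n₂/n₁ = 0.6886.
θ_c = arcsin(0.6886) = 43.52°.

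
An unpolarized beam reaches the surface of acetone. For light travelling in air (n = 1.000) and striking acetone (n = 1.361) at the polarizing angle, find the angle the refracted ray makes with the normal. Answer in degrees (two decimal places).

θ_t ≈ 36.31°

θ_B = arctan(n₂/n₁) = arctan(1.361/1.000) = 53.69°.
The refracted ray is perpendicular to the reflected ray, so θ_t = 90° − θ_B = 36.31°.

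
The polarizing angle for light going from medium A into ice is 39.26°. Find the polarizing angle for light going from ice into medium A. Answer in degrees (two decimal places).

θ_B' ≈ 50.74°

tan θ_B' = n₁/n₂ = 1/tan θ_B, so θ_B' = 90° − θ_B.
θ_B' = 90° − 39.26° = 50.74°.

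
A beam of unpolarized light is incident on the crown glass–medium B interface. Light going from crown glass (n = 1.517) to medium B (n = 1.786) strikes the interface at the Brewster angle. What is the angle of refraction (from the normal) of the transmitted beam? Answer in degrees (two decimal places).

First find Brewster's angle: tan θ_B = 1.786/1.517 = 1.1773, giving θ_B = 49.66°.
The refracted ray is perpendicular to the reflected ray, so θ_t = 90° − θ_B = 40.34°.

θ_t ≈ 40.34°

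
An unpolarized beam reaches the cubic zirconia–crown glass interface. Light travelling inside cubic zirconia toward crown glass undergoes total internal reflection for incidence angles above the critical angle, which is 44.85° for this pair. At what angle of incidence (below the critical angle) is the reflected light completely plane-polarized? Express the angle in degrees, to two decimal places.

n₂/n₁ = sin θ_c = sin 44.85° = 0.7053.
tan θ_B equals the same ratio, so θ_B = arctan(0.7053) = 35.19°.

θ_B ≈ 35.19°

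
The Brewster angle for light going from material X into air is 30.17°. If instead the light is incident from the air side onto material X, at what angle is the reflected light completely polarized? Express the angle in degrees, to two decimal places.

Reversing the direction swaps n₁ and n₂, so tan θ_B' = 1/tan θ_B and θ_B' = 90° − θ_B.
Hence θ_B' = 90° − 30.17° = 59.83°.

θ_B' ≈ 59.83°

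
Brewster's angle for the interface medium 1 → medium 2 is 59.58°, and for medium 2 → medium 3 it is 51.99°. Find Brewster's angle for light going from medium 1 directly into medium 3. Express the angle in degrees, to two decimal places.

tan θ_B(1→2) = n₂/n₁ = tan 59.58° = 1.7031.
tan θ_B(2→3) = n₃/n₂ = tan 51.99° = 1.2795.
Multiplying, n₃/n₁ = 1.7031 × 1.2795 = 2.1791, and θ_B(1→3) = arctan 2.1791 = 65.35°.

θ_B ≈ 65.35°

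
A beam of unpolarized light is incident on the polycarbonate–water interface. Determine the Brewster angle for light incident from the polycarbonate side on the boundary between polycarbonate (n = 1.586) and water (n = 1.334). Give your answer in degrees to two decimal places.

θ_B ≈ 40.07°

Here n₂/n₁ = 1.334/1.586 = 0.8411, and Brewster's law gives tan θ_B = n₂/n₁.
θ_B = arctan(0.8411) = 40.07°.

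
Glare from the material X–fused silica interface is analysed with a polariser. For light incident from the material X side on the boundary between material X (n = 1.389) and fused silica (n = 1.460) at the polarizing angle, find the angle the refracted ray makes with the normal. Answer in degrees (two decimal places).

θ_B = arctan(n₂/n₁) = arctan(1.460/1.389) = 46.43°.
The refracted ray is perpendicular to the reflected ray, so θ_t = 90° − θ_B = 43.57°.

θ_t ≈ 43.57°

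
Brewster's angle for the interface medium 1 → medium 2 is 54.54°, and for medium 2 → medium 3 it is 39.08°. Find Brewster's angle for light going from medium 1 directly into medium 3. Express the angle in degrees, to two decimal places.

θ_B ≈ 48.75°

Each Brewster angle gives a ratio: n₂/n₁ = tan 54.54° = 1.4040, n₃/n₂ = tan 39.08° = 0.8121.
n₃/n₁ = 1.1402. Then tan θ_B(1→3) = n₃/n₁, so θ_B(1→3) = arctan(1.1402) = 48.75°.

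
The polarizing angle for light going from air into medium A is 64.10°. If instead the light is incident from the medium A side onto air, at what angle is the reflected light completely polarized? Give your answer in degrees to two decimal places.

tan θ_B' = n₁/n₂ = 1/tan θ_B, so θ_B' = 90° − θ_B.
θ_B' = 90° − 64.10° = 25.90°.

θ_B' ≈ 25.90°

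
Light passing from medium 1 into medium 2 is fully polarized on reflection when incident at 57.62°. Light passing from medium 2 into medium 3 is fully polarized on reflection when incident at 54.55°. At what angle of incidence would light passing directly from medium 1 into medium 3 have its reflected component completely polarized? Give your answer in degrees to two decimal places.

Each Brewster angle gives a ratio: n₂/n₁ = tan 57.62° = 1.5770, n₃/n₂ = tan 54.55° = 1.4045.
n₃/n₁ = 2.2149. Then tan θ_B(1→3) = n₃/n₁, so θ_B(1→3) = arctan(2.2149) = 65.70°.

θ_B ≈ 65.70°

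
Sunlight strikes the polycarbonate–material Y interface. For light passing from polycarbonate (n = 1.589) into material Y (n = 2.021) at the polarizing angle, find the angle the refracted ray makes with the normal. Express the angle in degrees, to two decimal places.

First find Brewster's angle: tan θ_B = 2.021/1.589 = 1.2719, giving θ_B = 51.82°.
Since θ_B + θ_t = 90° at Brewster incidence, θ_t = 90° − 51.82° = 38.18°.

θ_t ≈ 38.18°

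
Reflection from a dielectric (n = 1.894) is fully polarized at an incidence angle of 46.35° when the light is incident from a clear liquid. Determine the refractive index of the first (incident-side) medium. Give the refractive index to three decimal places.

n ≈ 1.807

Brewster's law: tan θ_B = n₂/n₁ (light incident in a clear liquid, refracted into a dielectric).
n₁ = n₂ / tan θ_B = 1.894 / tan 46.35° = 1.807.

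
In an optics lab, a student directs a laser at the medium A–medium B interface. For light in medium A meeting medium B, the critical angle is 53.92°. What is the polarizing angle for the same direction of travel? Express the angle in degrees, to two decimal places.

θ_B ≈ 38.94°

n₂/n₁ = sin θ_c = sin 53.92° = 0.8082.
tan θ_B equals the same ratio, so θ_B = arctan(0.8082) = 38.94°.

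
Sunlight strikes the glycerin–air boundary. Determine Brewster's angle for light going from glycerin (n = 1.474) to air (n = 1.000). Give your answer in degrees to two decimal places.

θ_B ≈ 34.15°

tan θ_B = n₂/n₁ = 1.000/1.474 = 0.6784.
θ_B = arctan(0.6784) = 34.15°.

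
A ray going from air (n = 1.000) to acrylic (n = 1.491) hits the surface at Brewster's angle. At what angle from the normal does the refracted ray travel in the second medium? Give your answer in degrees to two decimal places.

First find Brewster's angle: tan θ_B = 1.491/1.000 = 1.4910, giving θ_B = 56.15°.
The refracted ray is perpendicular to the reflected ray, so θ_t = 90° − θ_B = 33.85°.

θ_t ≈ 33.85°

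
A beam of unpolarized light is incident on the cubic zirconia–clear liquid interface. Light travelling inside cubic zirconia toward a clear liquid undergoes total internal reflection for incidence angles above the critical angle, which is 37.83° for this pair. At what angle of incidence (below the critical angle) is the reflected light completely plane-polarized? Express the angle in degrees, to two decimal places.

θ_B ≈ 31.52°

At the critical angle sin θ_c = n₂/n₁, giving n₂/n₁ = sin 37.83° = 0.6133.
Then tan θ_B = n₂/n₁ = 0.6133, so θ_B = arctan 0.6133 = 31.52°.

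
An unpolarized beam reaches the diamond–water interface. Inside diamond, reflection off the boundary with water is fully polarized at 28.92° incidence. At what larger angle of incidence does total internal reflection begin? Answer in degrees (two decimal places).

θ_c ≈ 33.54°

n₂/n₁ = tan 28.92° = 0.5525; the critical angle satisfies sin θ_c = n₂/n₁.
θ_c = arcsin(0.5525) = 33.54°.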